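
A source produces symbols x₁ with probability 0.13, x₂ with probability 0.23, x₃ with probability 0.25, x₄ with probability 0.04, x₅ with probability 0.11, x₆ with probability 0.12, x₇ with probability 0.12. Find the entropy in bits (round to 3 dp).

2.640 bits

H = −Σ pᵢ log₂ pᵢ.
−0.13·log₂(0.13) = 0.3826
−0.23·log₂(0.23) = 0.4877
−0.25·log₂(0.25) = 0.5000
−0.04·log₂(0.04) = 0.1858
−0.11·log₂(0.11) = 0.3503
−0.12·log₂(0.12) = 0.3671
−0.12·log₂(0.12) = 0.3671
Sum ≈ 2.6405 → 2.640 bits.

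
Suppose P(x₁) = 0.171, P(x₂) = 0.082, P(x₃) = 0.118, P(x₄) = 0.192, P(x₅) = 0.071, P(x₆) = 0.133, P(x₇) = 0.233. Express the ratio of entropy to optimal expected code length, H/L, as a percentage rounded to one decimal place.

Entropy H = −Σ p log₂ p ≈ 2.7002 bits.
Huffman merges: 71/1000+41/500→153/1000; 59/500+133/1000→251/1000; 153/1000+171/1000→81/250; 24/125+233/1000→17/40; 251/1000+81/250→23/40; 17/40+23/40→1. L = 341/125 ≈ 2.7280.
Efficiency = H/L = 2.7002/2.7280 = 99.0%.

99.0%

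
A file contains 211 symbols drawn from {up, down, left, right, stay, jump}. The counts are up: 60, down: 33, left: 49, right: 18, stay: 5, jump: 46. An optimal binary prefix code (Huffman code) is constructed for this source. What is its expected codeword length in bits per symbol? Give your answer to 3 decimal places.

2.374 bits/symbol

Probabilities are the counts divided by 211.
Repeatedly combine the two least-probable nodes; the expected code length is the sum of the merged weights.
merge 5/211 + 18/211 → 23/211
merge 23/211 + 33/211 → 56/211
merge 46/211 + 49/211 → 95/211
merge 56/211 + 60/211 → 116/211
merge 95/211 + 116/211 → 1
L = 23/211 + 56/211 + 95/211 + 116/211 + 1 = 501/211 ≈ 2.374 bits/symbol.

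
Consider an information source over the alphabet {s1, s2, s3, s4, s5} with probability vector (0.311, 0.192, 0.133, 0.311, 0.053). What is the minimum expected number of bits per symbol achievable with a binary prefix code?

Repeatedly combine the two least-probable nodes; the expected code length is the sum of the merged weights.
merge 53/1000 + 133/1000 → 93/500
merge 93/500 + 24/125 → 189/500
merge 311/1000 + 311/1000 → 311/500
merge 189/500 + 311/500 → 1
L = 93/500 + 189/500 + 311/500 + 1 = 1093/500 = 2.186 bits/symbol.

2.186 bits/symbol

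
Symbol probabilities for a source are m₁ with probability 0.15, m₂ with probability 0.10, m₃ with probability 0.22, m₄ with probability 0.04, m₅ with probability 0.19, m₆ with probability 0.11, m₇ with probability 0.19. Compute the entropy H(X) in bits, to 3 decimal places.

2.670 bits

H = −Σ pᵢ log₂ pᵢ.
−0.15·log₂(0.15) = 0.4105
−0.10·log₂(0.10) = 0.3322
−0.22·log₂(0.22) = 0.4806
−0.04·log₂(0.04) = 0.1858
−0.19·log₂(0.19) = 0.4552
−0.11·log₂(0.11) = 0.3503
−0.19·log₂(0.19) = 0.4552
Sum ≈ 2.6698 → 2.670 bits.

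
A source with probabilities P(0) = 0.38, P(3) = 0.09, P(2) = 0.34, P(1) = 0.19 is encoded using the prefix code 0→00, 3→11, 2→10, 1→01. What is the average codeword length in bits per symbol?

L̄ = Σ pᵢ·ℓᵢ = 0.38·2 + 0.09·2 + 0.34·2 + 0.19·2 = 2 bits/symbol.

2 bits/symbol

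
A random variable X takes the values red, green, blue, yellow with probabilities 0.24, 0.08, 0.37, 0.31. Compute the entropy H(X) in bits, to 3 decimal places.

1.840 bits

H = −Σ pᵢ log₂ pᵢ.
−0.24·log₂(0.24) = 0.4941
−0.08·log₂(0.08) = 0.2915
−0.37·log₂(0.37) = 0.5307
−0.31·log₂(0.31) = 0.5238
Sum ≈ 1.8402 → 1.840 bits.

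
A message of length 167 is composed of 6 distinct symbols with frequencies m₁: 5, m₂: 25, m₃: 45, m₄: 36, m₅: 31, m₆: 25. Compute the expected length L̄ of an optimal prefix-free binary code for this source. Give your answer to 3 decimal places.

2.509 bits/symbol

Probabilities are the counts divided by 167.
Repeatedly combine the two least-probable nodes; the expected code length is the sum of the merged weights.
merge 5/167 + 25/167 → 30/167
merge 25/167 + 30/167 → 55/167
merge 31/167 + 36/167 → 67/167
merge 45/167 + 55/167 → 100/167
merge 67/167 + 100/167 → 1
L = 30/167 + 55/167 + 67/167 + 100/167 + 1 = 419/167 ≈ 2.509 bits/symbol.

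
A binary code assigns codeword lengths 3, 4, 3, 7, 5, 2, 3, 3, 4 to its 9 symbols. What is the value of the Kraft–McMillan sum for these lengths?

With common denominator 2^7 = 128: Σ 2^(−ℓᵢ) = 16/128 + 8/128 + 16/128 + 1/128 + 4/128 + 32/128 + 16/128 + 16/128 + 8/128 = 117/128 = 0.9140625.

0.9140625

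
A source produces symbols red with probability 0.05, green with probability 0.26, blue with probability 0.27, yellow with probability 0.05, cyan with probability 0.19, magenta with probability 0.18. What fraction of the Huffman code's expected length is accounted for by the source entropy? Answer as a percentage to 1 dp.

98.7%

Entropy H = −Σ p log₂ p ≈ 2.3480 bits.
Huffman merges: 1/20+1/20→1/10; 1/10+9/50→7/25; 19/100+13/50→9/20; 27/100+7/25→11/20; 9/20+11/20→1. L = 119/50 ≈ 2.3800.
Efficiency = H/L = 2.3480/2.3800 = 98.7%.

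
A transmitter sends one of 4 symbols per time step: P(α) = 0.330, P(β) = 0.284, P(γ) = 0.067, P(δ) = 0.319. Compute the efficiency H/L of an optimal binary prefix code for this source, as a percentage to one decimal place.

91.5%

Entropy H = −Σ p log₂ p ≈ 1.8307 bits.
Huffman merges: 67/1000+71/250→351/1000; 319/1000+33/100→649/1000; 351/1000+649/1000→1. L = 2 ≈ 2.0000.
Efficiency = H/L = 1.8307/2.0000 = 91.5%.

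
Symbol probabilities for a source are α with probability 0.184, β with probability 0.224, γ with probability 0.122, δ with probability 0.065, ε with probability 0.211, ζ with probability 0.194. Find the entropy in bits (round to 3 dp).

2.492 bits

H = −Σ pᵢ log₂ pᵢ.
−0.184·log₂(0.184) = 0.4494
−0.224·log₂(0.224) = 0.4835
−0.122·log₂(0.122) = 0.3703
−0.065·log₂(0.065) = 0.2563
−0.211·log₂(0.211) = 0.4736
−0.194·log₂(0.194) = 0.4590
Sum ≈ 2.4921 → 2.492 bits.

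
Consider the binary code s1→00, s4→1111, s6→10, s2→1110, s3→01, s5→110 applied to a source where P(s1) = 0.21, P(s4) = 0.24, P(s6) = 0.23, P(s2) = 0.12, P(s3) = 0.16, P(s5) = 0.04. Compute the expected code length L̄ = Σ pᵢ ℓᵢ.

L̄ = Σ pᵢ·ℓᵢ = 0.21·2 + 0.24·4 + 0.23·2 + 0.12·4 + 0.16·2 + 0.04·3 = 2.76 bits/symbol.

2.76 bits/symbol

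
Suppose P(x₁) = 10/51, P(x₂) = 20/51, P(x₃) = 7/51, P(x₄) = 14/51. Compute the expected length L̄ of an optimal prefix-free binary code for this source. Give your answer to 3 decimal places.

1.941 bits/symbol

Repeatedly combine the two least-probable nodes; the expected code length is the sum of the merged weights.
merge 7/51 + 10/51 → 1/3
merge 14/51 + 1/3 → 31/51
merge 20/51 + 31/51 → 1
L = 1/3 + 31/51 + 1 = 33/17 ≈ 1.941 bits/symbol.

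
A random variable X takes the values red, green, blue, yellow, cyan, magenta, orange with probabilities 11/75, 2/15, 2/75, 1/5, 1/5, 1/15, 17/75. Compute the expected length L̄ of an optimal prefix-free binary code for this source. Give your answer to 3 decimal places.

Repeatedly combine the two least-probable nodes; the expected code length is the sum of the merged weights.
merge 2/75 + 1/15 → 7/75
merge 7/75 + 2/15 → 17/75
merge 11/75 + 1/5 → 26/75
merge 1/5 + 17/75 → 32/75
merge 17/75 + 26/75 → 43/75
merge 32/75 + 43/75 → 1
L = 7/75 + 17/75 + 26/75 + 32/75 + 43/75 + 1 = 8/3 ≈ 2.667 bits/symbol.

2.667 bits/symbol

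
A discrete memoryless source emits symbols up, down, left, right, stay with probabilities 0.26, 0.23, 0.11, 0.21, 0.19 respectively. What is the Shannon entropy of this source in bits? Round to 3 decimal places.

H = −Σ pᵢ log₂ pᵢ.
−0.26·log₂(0.26) = 0.5053
−0.23·log₂(0.23) = 0.4877
−0.11·log₂(0.11) = 0.3503
−0.21·log₂(0.21) = 0.4728
−0.19·log₂(0.19) = 0.4552
Sum ≈ 2.2713 → 2.271 bits.

2.271 bits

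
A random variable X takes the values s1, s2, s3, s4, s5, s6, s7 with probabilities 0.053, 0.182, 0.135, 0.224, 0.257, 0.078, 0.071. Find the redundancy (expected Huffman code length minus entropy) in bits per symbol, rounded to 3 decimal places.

Entropy H = −Σ p log₂ p ≈ 2.6072 bits.
Huffman merges: 53/1000+71/1000→31/250; 39/500+31/250→101/500; 27/200+91/500→317/1000; 101/500+28/125→213/500; 257/1000+317/1000→287/500; 213/500+287/500→1. L = 2643/1000 ≈ 2.6430.
L − H = 2.6430 − 2.6072 = 0.036 bits.

0.036 bits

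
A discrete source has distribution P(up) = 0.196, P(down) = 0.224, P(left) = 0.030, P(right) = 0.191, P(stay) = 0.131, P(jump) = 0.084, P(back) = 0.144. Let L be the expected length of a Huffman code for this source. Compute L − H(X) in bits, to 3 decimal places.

0.055 bits

Entropy H = −Σ p log₂ p ≈ 2.6392 bits.
Huffman merges: 3/100+21/250→57/500; 57/500+131/1000→49/200; 18/125+191/1000→67/200; 49/250+28/125→21/50; 49/200+67/200→29/50; 21/50+29/50→1. L = 1347/500 ≈ 2.6940.
L − H = 2.6940 − 2.6392 = 0.055 bits.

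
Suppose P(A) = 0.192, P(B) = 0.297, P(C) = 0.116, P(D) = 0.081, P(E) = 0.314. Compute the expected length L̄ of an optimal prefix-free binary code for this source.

Repeatedly combine the two least-probable nodes; the expected code length is the sum of the merged weights.
merge 81/1000 + 29/250 → 197/1000
merge 24/125 + 197/1000 → 389/1000
merge 297/1000 + 157/500 → 611/1000
merge 389/1000 + 611/1000 → 1
L = 197/1000 + 389/1000 + 611/1000 + 1 = 2197/1000 = 2.197 bits/symbol.

2.197 bits/symbol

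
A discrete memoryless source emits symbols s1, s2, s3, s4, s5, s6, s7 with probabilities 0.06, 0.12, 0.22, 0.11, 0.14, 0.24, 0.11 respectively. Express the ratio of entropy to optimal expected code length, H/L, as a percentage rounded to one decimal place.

Entropy H = −Σ p log₂ p ≈ 2.6830 bits.
Huffman merges: 3/50+11/100→17/100; 11/100+3/25→23/100; 7/50+17/100→31/100; 11/50+23/100→9/20; 6/25+31/100→11/20; 9/20+11/20→1. L = 271/100 ≈ 2.7100.
Efficiency = H/L = 2.6830/2.7100 = 99.0%.

99.0%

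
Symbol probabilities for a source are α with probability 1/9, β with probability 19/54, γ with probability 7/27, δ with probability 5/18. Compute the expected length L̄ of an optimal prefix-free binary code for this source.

Repeatedly combine the two least-probable nodes; the expected code length is the sum of the merged weights.
merge 1/9 + 7/27 → 10/27
merge 5/18 + 19/54 → 17/27
merge 10/27 + 17/27 → 1
L = 10/27 + 17/27 + 1 = 2 bits/symbol.

2 bits/symbol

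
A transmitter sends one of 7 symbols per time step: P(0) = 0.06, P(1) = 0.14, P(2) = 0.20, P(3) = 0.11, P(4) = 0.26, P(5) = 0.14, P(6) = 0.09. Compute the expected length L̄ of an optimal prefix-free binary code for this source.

Repeatedly combine the two least-probable nodes; the expected code length is the sum of the merged weights.
merge 3/50 + 9/100 → 3/20
merge 11/100 + 7/50 → 1/4
merge 7/50 + 3/20 → 29/100
merge 1/5 + 1/4 → 9/20
merge 13/50 + 29/100 → 11/20
merge 9/20 + 11/20 → 1
L = 3/20 + 1/4 + 29/100 + 9/20 + 11/20 + 1 = 269/100 = 2.69 bits/symbol.

2.69 bits/symbol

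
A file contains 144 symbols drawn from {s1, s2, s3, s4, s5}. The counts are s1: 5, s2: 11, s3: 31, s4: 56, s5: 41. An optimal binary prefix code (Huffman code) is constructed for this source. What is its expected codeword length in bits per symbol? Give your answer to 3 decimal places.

Probabilities are the counts divided by 144.
Repeatedly combine the two least-probable nodes; the expected code length is the sum of the merged weights.
merge 5/144 + 11/144 → 1/9
merge 1/9 + 31/144 → 47/144
merge 41/144 + 47/144 → 11/18
merge 7/18 + 11/18 → 1
L = 1/9 + 47/144 + 11/18 + 1 = 295/144 ≈ 2.049 bits/symbol.

2.049 bits/symbol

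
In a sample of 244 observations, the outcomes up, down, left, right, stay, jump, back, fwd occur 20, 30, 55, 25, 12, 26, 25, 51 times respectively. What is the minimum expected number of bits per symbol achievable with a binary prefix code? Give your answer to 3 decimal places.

Probabilities are the counts divided by 244.
Repeatedly combine the two least-probable nodes; the expected code length is the sum of the merged weights.
merge 3/61 + 5/61 → 8/61
merge 25/244 + 25/244 → 25/122
merge 13/122 + 15/122 → 14/61
merge 8/61 + 25/122 → 41/122
merge 51/244 + 55/244 → 53/122
merge 14/61 + 41/122 → 69/122
merge 53/122 + 69/122 → 1
L = 8/61 + 25/122 + 14/61 + 41/122 + 53/122 + 69/122 + 1 = 177/61 ≈ 2.902 bits/symbol.

2.902 bits/symbol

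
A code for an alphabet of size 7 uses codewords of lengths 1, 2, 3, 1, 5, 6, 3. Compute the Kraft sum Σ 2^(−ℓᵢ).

1.546875

With common denominator 2^6 = 64: Σ 2^(−ℓᵢ) = 32/64 + 16/64 + 8/64 + 32/64 + 2/64 + 1/64 + 8/64 = 99/64 = 1.546875.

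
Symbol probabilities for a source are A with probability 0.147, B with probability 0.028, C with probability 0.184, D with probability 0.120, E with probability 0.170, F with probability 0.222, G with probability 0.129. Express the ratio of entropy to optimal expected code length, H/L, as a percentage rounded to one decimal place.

Entropy H = −Σ p log₂ p ≈ 2.6653 bits.
Huffman merges: 7/250+3/25→37/250; 129/1000+147/1000→69/250; 37/250+17/100→159/500; 23/125+111/500→203/500; 69/250+159/500→297/500; 203/500+297/500→1. L = 1371/500 ≈ 2.7420.
Efficiency = H/L = 2.6653/2.7420 = 97.2%.

97.2%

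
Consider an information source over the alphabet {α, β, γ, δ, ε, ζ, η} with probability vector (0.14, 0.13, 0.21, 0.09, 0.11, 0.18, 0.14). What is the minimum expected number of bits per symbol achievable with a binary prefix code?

2.79 bits/symbol

Repeatedly combine the two least-probable nodes; the expected code length is the sum of the merged weights.
merge 9/100 + 11/100 → 1/5
merge 13/100 + 7/50 → 27/100
merge 7/50 + 9/50 → 8/25
merge 1/5 + 21/100 → 41/100
merge 27/100 + 8/25 → 59/100
merge 41/100 + 59/100 → 1
L = 1/5 + 27/100 + 8/25 + 41/100 + 59/100 + 1 = 279/100 = 2.79 bits/symbol.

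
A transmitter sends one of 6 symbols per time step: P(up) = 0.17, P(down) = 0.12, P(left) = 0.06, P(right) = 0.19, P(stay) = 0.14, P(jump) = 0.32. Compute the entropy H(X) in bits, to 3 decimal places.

2.424 bits

H = −Σ pᵢ log₂ pᵢ.
−0.17·log₂(0.17) = 0.4346
−0.12·log₂(0.12) = 0.3671
−0.06·log₂(0.06) = 0.2435
−0.19·log₂(0.19) = 0.4552
−0.14·log₂(0.14) = 0.3971
−0.32·log₂(0.32) = 0.5260
Sum ≈ 2.4236 → 2.424 bits.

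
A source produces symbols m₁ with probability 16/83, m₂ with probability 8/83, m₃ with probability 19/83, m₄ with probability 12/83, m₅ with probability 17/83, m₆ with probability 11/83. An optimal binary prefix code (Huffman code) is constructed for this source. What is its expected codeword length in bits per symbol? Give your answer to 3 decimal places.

Repeatedly combine the two least-probable nodes; the expected code length is the sum of the merged weights.
merge 8/83 + 11/83 → 19/83
merge 12/83 + 16/83 → 28/83
merge 17/83 + 19/83 → 36/83
merge 19/83 + 28/83 → 47/83
merge 36/83 + 47/83 → 1
L = 19/83 + 28/83 + 36/83 + 47/83 + 1 = 213/83 ≈ 2.566 bits/symbol.

2.566 bits/symbol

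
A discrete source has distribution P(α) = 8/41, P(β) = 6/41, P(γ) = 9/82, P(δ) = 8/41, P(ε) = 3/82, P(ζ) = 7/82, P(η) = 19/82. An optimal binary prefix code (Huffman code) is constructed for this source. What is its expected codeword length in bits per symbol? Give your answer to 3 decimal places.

Repeatedly combine the two least-probable nodes; the expected code length is the sum of the merged weights.
merge 3/82 + 7/82 → 5/41
merge 9/82 + 5/41 → 19/82
merge 6/41 + 8/41 → 14/41
merge 8/41 + 19/82 → 35/82
merge 19/82 + 14/41 → 47/82
merge 35/82 + 47/82 → 1
L = 5/41 + 19/82 + 14/41 + 35/82 + 47/82 + 1 = 221/82 ≈ 2.695 bits/symbol.

2.695 bits/symbol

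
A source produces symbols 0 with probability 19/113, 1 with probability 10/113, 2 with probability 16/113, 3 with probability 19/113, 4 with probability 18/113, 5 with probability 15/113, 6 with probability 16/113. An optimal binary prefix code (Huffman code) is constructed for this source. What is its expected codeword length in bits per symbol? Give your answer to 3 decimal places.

Repeatedly combine the two least-probable nodes; the expected code length is the sum of the merged weights.
merge 10/113 + 15/113 → 25/113
merge 16/113 + 16/113 → 32/113
merge 18/113 + 19/113 → 37/113
merge 19/113 + 25/113 → 44/113
merge 32/113 + 37/113 → 69/113
merge 44/113 + 69/113 → 1
L = 25/113 + 32/113 + 37/113 + 44/113 + 69/113 + 1 = 320/113 ≈ 2.832 bits/symbol.

2.832 bits/symbol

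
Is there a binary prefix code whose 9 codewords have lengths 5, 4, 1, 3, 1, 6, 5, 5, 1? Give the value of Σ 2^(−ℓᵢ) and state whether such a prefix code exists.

1.796875; no

With common denominator 2^6 = 64: Σ 2^(−ℓᵢ) = 2/64 + 4/64 + 32/64 + 8/64 + 32/64 + 1/64 + 2/64 + 2/64 + 32/64 = 115/64 = 1.796875.
Kraft's inequality requires Σ ≤ 1; here Σ = 1.796875 > 1, so no such prefix code exists.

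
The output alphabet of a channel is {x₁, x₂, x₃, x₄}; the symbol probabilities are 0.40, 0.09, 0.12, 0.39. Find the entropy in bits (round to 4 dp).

1.7383 bits

H = −Σ pᵢ log₂ pᵢ.
−0.40·log₂(0.40) = 0.5288
−0.09·log₂(0.09) = 0.3127
−0.12·log₂(0.12) = 0.3671
−0.39·log₂(0.39) = 0.5298
Sum ≈ 1.7383 → 1.7383 bits.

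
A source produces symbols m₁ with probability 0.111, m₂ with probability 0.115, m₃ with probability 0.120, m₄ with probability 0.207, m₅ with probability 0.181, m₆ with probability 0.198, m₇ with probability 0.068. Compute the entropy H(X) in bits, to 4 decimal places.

H = −Σ pᵢ log₂ pᵢ.
−0.111·log₂(0.111) = 0.3520
−0.115·log₂(0.115) = 0.3588
−0.120·log₂(0.120) = 0.3671
−0.207·log₂(0.207) = 0.4704
−0.181·log₂(0.181) = 0.4463
−0.198·log₂(0.198) = 0.4626
−0.068·log₂(0.068) = 0.2637
Sum ≈ 2.7210 → 2.7210 bits.

2.7210 bits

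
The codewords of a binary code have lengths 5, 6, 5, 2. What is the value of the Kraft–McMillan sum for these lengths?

0.328125

With common denominator 2^6 = 64: Σ 2^(−ℓᵢ) = 2/64 + 1/64 + 2/64 + 16/64 = 21/64 = 0.328125.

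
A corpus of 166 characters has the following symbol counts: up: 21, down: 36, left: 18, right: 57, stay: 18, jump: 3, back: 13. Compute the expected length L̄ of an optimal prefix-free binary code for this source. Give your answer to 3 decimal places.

Probabilities are the counts divided by 166.
Repeatedly combine the two least-probable nodes; the expected code length is the sum of the merged weights.
merge 3/166 + 13/166 → 8/83
merge 8/83 + 9/83 → 17/83
merge 9/83 + 21/166 → 39/166
merge 17/83 + 18/83 → 35/83
merge 39/166 + 57/166 → 48/83
merge 35/83 + 48/83 → 1
L = 8/83 + 17/83 + 39/166 + 35/83 + 48/83 + 1 = 421/166 ≈ 2.536 bits/symbol.

2.536 bits/symbol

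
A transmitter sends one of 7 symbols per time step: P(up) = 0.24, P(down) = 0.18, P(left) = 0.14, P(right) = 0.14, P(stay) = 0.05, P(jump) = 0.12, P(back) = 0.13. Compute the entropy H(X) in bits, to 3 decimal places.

H = −Σ pᵢ log₂ pᵢ.
−0.24·log₂(0.24) = 0.4941
−0.18·log₂(0.18) = 0.4453
−0.14·log₂(0.14) = 0.3971
−0.14·log₂(0.14) = 0.3971
−0.05·log₂(0.05) = 0.2161
−0.12·log₂(0.12) = 0.3671
−0.13·log₂(0.13) = 0.3826
Sum ≈ 2.6995 → 2.699 bits.

2.699 bits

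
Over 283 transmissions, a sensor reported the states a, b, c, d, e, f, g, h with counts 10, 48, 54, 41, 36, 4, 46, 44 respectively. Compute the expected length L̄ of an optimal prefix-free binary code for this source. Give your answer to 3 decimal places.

Probabilities are the counts divided by 283.
Repeatedly combine the two least-probable nodes; the expected code length is the sum of the merged weights.
merge 4/283 + 10/283 → 14/283
merge 14/283 + 36/283 → 50/283
merge 41/283 + 44/283 → 85/283
merge 46/283 + 48/283 → 94/283
merge 50/283 + 54/283 → 104/283
merge 85/283 + 94/283 → 179/283
merge 104/283 + 179/283 → 1
L = 14/283 + 50/283 + 85/283 + 94/283 + 104/283 + 179/283 + 1 = 809/283 ≈ 2.859 bits/symbol.

2.859 bits/symbol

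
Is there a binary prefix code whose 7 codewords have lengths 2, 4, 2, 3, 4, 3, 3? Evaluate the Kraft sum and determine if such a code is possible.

With common denominator 2^4 = 16: Σ 2^(−ℓᵢ) = 4/16 + 1/16 + 4/16 + 2/16 + 1/16 + 2/16 + 2/16 = 16/16 = 1.
Kraft's inequality requires Σ ≤ 1; here Σ = 1 ≤ 1, so such a prefix code exists.

1; yes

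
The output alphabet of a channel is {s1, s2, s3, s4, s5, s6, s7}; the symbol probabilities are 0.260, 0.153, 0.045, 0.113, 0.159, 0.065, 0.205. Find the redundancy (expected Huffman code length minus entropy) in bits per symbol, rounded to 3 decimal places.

Entropy H = −Σ p log₂ p ≈ 2.6233 bits.
Huffman merges: 9/200+13/200→11/100; 11/100+113/1000→223/1000; 153/1000+159/1000→39/125; 41/200+223/1000→107/250; 13/50+39/125→143/250; 107/250+143/250→1. L = 529/200 ≈ 2.6450.
L − H = 2.6450 − 2.6233 = 0.022 bits.

0.022 bits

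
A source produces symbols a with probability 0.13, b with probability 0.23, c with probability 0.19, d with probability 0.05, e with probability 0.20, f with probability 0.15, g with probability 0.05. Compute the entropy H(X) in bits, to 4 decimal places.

H = −Σ pᵢ log₂ pᵢ.
−0.13·log₂(0.13) = 0.3826
−0.23·log₂(0.23) = 0.4877
−0.19·log₂(0.19) = 0.4552
−0.05·log₂(0.05) = 0.2161
−0.20·log₂(0.20) = 0.4644
−0.15·log₂(0.15) = 0.4105
−0.05·log₂(0.05) = 0.2161
Sum ≈ 2.6327 → 2.6327 bits.

2.6327 bits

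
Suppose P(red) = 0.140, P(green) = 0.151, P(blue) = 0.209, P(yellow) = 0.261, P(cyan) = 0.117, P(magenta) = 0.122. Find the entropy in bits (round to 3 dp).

H = −Σ pᵢ log₂ pᵢ.
−0.140·log₂(0.140) = 0.3971
−0.151·log₂(0.151) = 0.4118
−0.209·log₂(0.209) = 0.4720
−0.261·log₂(0.261) = 0.5058
−0.117·log₂(0.117) = 0.3622
−0.122·log₂(0.122) = 0.3703
Sum ≈ 2.5192 → 2.519 bits.

2.519 bits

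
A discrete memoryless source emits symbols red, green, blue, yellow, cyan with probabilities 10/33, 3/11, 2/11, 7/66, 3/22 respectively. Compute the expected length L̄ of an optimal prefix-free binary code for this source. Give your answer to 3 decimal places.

Repeatedly combine the two least-probable nodes; the expected code length is the sum of the merged weights.
merge 7/66 + 3/22 → 8/33
merge 2/11 + 8/33 → 14/33
merge 3/11 + 10/33 → 19/33
merge 14/33 + 19/33 → 1
L = 8/33 + 14/33 + 19/33 + 1 = 74/33 ≈ 2.242 bits/symbol.

2.242 bits/symbol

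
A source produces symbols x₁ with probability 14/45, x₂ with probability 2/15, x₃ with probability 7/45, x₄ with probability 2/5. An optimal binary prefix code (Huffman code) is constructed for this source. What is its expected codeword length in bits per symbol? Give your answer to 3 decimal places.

1.889 bits/symbol

Repeatedly combine the two least-probable nodes; the expected code length is the sum of the merged weights.
merge 2/15 + 7/45 → 13/45
merge 13/45 + 14/45 → 3/5
merge 2/5 + 3/5 → 1
L = 13/45 + 3/5 + 1 = 17/9 ≈ 1.889 bits/symbol.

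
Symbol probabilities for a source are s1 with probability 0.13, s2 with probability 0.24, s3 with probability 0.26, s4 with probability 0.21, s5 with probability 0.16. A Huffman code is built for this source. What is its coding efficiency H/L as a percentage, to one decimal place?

Entropy H = −Σ p log₂ p ≈ 2.2779 bits.
Huffman merges: 13/100+4/25→29/100; 21/100+6/25→9/20; 13/50+29/100→11/20; 9/20+11/20→1. L = 229/100 ≈ 2.2900.
Efficiency = H/L = 2.2779/2.2900 = 99.5%.

99.5%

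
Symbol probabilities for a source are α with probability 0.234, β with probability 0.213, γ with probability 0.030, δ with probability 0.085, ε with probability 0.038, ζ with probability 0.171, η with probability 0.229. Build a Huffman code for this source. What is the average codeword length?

2.545 bits/symbol

Repeatedly combine the two least-probable nodes; the expected code length is the sum of the merged weights.
merge 3/100 + 19/500 → 17/250
merge 17/250 + 17/200 → 153/1000
merge 153/1000 + 171/1000 → 81/250
merge 213/1000 + 229/1000 → 221/500
merge 117/500 + 81/250 → 279/500
merge 221/500 + 279/500 → 1
L = 17/250 + 153/1000 + 81/250 + 221/500 + 279/500 + 1 = 509/200 = 2.545 bits/symbol.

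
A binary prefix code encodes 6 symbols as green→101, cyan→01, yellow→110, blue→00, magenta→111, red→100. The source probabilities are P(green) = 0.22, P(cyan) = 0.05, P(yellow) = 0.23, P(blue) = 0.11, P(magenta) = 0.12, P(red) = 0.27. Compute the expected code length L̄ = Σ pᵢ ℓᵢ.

L̄ = Σ pᵢ·ℓᵢ = 0.22·3 + 0.05·2 + 0.23·3 + 0.11·2 + 0.12·3 + 0.27·3 = 2.84 bits/symbol.

2.84 bits/symbol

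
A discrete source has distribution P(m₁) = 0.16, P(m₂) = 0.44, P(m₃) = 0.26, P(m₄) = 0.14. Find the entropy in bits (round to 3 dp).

1.847 bits

H = −Σ pᵢ log₂ pᵢ.
−0.16·log₂(0.16) = 0.4230
−0.44·log₂(0.44) = 0.5211
−0.26·log₂(0.26) = 0.5053
−0.14·log₂(0.14) = 0.3971
Sum ≈ 1.8466 → 1.847 bits.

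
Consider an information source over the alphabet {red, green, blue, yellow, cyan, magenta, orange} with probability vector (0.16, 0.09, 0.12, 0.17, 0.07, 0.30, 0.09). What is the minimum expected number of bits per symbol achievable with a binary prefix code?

Repeatedly combine the two least-probable nodes; the expected code length is the sum of the merged weights.
merge 7/100 + 9/100 → 4/25
merge 9/100 + 3/25 → 21/100
merge 4/25 + 4/25 → 8/25
merge 17/100 + 21/100 → 19/50
merge 3/10 + 8/25 → 31/50
merge 19/50 + 31/50 → 1
L = 4/25 + 21/100 + 8/25 + 19/50 + 31/50 + 1 = 269/100 = 2.69 bits/symbol.

2.69 bits/symbol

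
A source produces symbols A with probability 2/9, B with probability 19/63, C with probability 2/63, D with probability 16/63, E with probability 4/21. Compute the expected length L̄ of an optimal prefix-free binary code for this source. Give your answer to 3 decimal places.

2.222 bits/symbol

Repeatedly combine the two least-probable nodes; the expected code length is the sum of the merged weights.
merge 2/63 + 4/21 → 2/9
merge 2/9 + 2/9 → 4/9
merge 16/63 + 19/63 → 5/9
merge 4/9 + 5/9 → 1
L = 2/9 + 4/9 + 5/9 + 1 = 20/9 ≈ 2.222 bits/symbol.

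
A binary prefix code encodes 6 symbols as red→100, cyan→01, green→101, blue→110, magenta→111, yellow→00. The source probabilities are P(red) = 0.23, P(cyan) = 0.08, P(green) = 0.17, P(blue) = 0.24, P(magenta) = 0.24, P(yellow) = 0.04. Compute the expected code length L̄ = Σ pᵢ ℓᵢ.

2.88 bits/symbol

L̄ = Σ pᵢ·ℓᵢ = 0.23·3 + 0.08·2 + 0.17·3 + 0.24·3 + 0.24·3 + 0.04·2 = 2.88 bits/symbol.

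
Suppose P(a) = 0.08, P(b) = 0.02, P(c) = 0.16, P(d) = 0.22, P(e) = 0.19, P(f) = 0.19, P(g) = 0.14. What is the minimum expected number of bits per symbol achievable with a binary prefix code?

2.69 bits/symbol

Repeatedly combine the two least-probable nodes; the expected code length is the sum of the merged weights.
merge 1/50 + 2/25 → 1/10
merge 1/10 + 7/50 → 6/25
merge 4/25 + 19/100 → 7/20
merge 19/100 + 11/50 → 41/100
merge 6/25 + 7/20 → 59/100
merge 41/100 + 59/100 → 1
L = 1/10 + 6/25 + 7/20 + 41/100 + 59/100 + 1 = 269/100 = 2.69 bits/symbol.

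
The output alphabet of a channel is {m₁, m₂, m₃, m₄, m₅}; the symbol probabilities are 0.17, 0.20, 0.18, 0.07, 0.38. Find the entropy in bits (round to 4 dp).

H = −Σ pᵢ log₂ pᵢ.
−0.17·log₂(0.17) = 0.4346
−0.20·log₂(0.20) = 0.4644
−0.18·log₂(0.18) = 0.4453
−0.07·log₂(0.07) = 0.2686
−0.38·log₂(0.38) = 0.5305
Sum ≈ 2.1433 → 2.1433 bits.

2.1433 bits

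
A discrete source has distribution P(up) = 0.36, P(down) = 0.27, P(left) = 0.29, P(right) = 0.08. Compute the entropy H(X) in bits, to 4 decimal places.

1.8500 bits

H = −Σ pᵢ log₂ pᵢ.
−0.36·log₂(0.36) = 0.5306
−0.27·log₂(0.27) = 0.5100
−0.29·log₂(0.29) = 0.5179
−0.08·log₂(0.08) = 0.2915
Sum ≈ 1.8500 → 1.8500 bits.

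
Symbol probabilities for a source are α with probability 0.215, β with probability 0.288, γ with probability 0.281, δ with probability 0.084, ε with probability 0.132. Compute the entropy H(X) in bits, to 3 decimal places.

2.194 bits

H = −Σ pᵢ log₂ pᵢ.
−0.215·log₂(0.215) = 0.4768
−0.288·log₂(0.288) = 0.5172
−0.281·log₂(0.281) = 0.5146
−0.084·log₂(0.084) = 0.3002
−0.132·log₂(0.132) = 0.3856
Sum ≈ 2.1944 → 2.194 bits.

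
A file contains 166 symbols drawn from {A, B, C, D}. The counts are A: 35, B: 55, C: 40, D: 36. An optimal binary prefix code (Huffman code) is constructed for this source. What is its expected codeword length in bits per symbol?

Probabilities are the counts divided by 166.
Repeatedly combine the two least-probable nodes; the expected code length is the sum of the merged weights.
merge 35/166 + 18/83 → 71/166
merge 20/83 + 55/166 → 95/166
merge 71/166 + 95/166 → 1
L = 71/166 + 95/166 + 1 = 2 bits/symbol.

2 bits/symbol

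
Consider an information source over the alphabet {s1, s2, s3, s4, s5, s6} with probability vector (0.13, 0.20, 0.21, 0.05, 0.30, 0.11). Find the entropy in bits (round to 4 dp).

2.4073 bits

H = −Σ pᵢ log₂ pᵢ.
−0.13·log₂(0.13) = 0.3826
−0.20·log₂(0.20) = 0.4644
−0.21·log₂(0.21) = 0.4728
−0.05·log₂(0.05) = 0.2161
−0.30·log₂(0.30) = 0.5211
−0.11·log₂(0.11) = 0.3503
Sum ≈ 2.4073 → 2.4073 bits.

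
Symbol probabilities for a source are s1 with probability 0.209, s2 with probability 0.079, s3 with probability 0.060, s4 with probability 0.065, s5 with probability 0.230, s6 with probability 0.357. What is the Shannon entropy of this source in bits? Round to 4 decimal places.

2.2793 bits

H = −Σ pᵢ log₂ pᵢ.
−0.209·log₂(0.209) = 0.4720
−0.079·log₂(0.079) = 0.2893
−0.060·log₂(0.060) = 0.2435
−0.065·log₂(0.065) = 0.2563
−0.230·log₂(0.230) = 0.4877
−0.357·log₂(0.357) = 0.5305
Sum ≈ 2.2793 → 2.2793 bits.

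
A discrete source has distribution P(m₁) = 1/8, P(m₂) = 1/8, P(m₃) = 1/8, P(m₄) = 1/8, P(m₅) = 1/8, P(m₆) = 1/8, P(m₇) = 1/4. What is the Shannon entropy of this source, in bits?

Each probability is a power of 1/2, so log₂(1/p) is an integer.
H = Σ p·log₂(1/p) = 1/8·3 + 1/8·3 + 1/8·3 + 1/8·3 + 1/8·3 + 1/8·3 + 1/4·2 = 2.75 bits.

2.75 bits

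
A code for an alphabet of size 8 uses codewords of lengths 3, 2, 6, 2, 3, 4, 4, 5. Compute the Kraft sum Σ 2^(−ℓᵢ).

0.921875

With common denominator 2^6 = 64: Σ 2^(−ℓᵢ) = 8/64 + 16/64 + 1/64 + 16/64 + 8/64 + 4/64 + 4/64 + 2/64 = 59/64 = 0.921875.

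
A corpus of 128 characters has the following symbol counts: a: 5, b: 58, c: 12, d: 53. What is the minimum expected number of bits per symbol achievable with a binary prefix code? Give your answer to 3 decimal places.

Probabilities are the counts divided by 128.
Repeatedly combine the two least-probable nodes; the expected code length is the sum of the merged weights.
merge 5/128 + 3/32 → 17/128
merge 17/128 + 53/128 → 35/64
merge 29/64 + 35/64 → 1
L = 17/128 + 35/64 + 1 = 215/128 ≈ 1.680 bits/symbol.

1.680 bits/symbol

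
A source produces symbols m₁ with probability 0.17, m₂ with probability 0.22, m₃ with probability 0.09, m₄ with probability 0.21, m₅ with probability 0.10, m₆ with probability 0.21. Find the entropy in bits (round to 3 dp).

2.506 bits

H = −Σ pᵢ log₂ pᵢ.
−0.17·log₂(0.17) = 0.4346
−0.22·log₂(0.22) = 0.4806
−0.09·log₂(0.09) = 0.3127
−0.21·log₂(0.21) = 0.4728
−0.10·log₂(0.10) = 0.3322
−0.21·log₂(0.21) = 0.4728
Sum ≈ 2.5057 → 2.506 bits.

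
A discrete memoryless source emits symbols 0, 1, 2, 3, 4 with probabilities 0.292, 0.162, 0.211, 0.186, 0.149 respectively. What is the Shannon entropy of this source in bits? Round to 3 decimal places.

H = −Σ pᵢ log₂ pᵢ.
−0.292·log₂(0.292) = 0.5186
−0.162·log₂(0.162) = 0.4254
−0.211·log₂(0.211) = 0.4736
−0.186·log₂(0.186) = 0.4514
−0.149·log₂(0.149) = 0.4092
Sum ≈ 2.2782 → 2.278 bits.

2.278 bits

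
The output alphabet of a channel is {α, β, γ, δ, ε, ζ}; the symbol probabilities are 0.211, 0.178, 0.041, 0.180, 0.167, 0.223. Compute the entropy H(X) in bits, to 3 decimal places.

H = −Σ pᵢ log₂ pᵢ.
−0.211·log₂(0.211) = 0.4736
−0.178·log₂(0.178) = 0.4432
−0.041·log₂(0.041) = 0.1889
−0.180·log₂(0.180) = 0.4453
−0.167·log₂(0.167) = 0.4312
−0.223·log₂(0.223) = 0.4828
Sum ≈ 2.4651 → 2.465 bits.

2.465 bits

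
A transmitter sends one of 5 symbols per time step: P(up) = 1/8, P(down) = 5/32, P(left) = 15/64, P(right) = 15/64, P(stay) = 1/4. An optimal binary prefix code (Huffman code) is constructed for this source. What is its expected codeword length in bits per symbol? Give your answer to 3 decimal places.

2.281 bits/symbol

Repeatedly combine the two least-probable nodes; the expected code length is the sum of the merged weights.
merge 1/8 + 5/32 → 9/32
merge 15/64 + 15/64 → 15/32
merge 1/4 + 9/32 → 17/32
merge 15/32 + 17/32 → 1
L = 9/32 + 15/32 + 17/32 + 1 = 73/32 ≈ 2.281 bits/symbol.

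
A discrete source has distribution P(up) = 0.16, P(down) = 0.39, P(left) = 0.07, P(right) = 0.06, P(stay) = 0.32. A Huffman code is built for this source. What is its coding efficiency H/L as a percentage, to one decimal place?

98.1%

Entropy H = −Σ p log₂ p ≈ 1.9909 bits.
Huffman merges: 3/50+7/100→13/100; 13/100+4/25→29/100; 29/100+8/25→61/100; 39/100+61/100→1. L = 203/100 ≈ 2.0300.
Efficiency = H/L = 1.9909/2.0300 = 98.1%.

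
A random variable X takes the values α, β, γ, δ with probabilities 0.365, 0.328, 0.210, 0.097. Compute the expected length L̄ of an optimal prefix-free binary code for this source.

1.942 bits/symbol

Repeatedly combine the two least-probable nodes; the expected code length is the sum of the merged weights.
merge 97/1000 + 21/100 → 307/1000
merge 307/1000 + 41/125 → 127/200
merge 73/200 + 127/200 → 1
L = 307/1000 + 127/200 + 1 = 971/500 = 1.942 bits/symbol.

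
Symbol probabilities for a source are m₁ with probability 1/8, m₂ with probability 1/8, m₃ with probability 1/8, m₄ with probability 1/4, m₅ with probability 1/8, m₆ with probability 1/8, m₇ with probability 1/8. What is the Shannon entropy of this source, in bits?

2.75 bits

Each probability is a power of 1/2, so log₂(1/p) is an integer.
H = Σ p·log₂(1/p) = 1/8·3 + 1/8·3 + 1/8·3 + 1/4·2 + 1/8·3 + 1/8·3 + 1/8·3 = 2.75 bits.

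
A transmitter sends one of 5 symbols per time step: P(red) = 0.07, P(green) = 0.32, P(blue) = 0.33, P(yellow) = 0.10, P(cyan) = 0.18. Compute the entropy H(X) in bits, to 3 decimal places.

H = −Σ pᵢ log₂ pᵢ.
−0.07·log₂(0.07) = 0.2686
−0.32·log₂(0.32) = 0.5260
−0.33·log₂(0.33) = 0.5278
−0.10·log₂(0.10) = 0.3322
−0.18·log₂(0.18) = 0.4453
Sum ≈ 2.0999 → 2.100 bits.

2.100 bits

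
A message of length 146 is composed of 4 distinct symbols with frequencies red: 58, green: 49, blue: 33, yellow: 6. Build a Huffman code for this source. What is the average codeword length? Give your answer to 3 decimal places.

1.870 bits/symbol

Probabilities are the counts divided by 146.
Repeatedly combine the two least-probable nodes; the expected code length is the sum of the merged weights.
merge 3/73 + 33/146 → 39/146
merge 39/146 + 49/146 → 44/73
merge 29/73 + 44/73 → 1
L = 39/146 + 44/73 + 1 = 273/146 ≈ 1.870 bits/symbol.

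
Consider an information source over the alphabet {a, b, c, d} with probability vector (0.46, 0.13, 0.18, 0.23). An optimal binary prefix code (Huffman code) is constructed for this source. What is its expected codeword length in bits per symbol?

Repeatedly combine the two least-probable nodes; the expected code length is the sum of the merged weights.
merge 13/100 + 9/50 → 31/100
merge 23/100 + 31/100 → 27/50
merge 23/50 + 27/50 → 1
L = 31/100 + 27/50 + 1 = 37/20 = 1.85 bits/symbol.

1.85 bits/symbol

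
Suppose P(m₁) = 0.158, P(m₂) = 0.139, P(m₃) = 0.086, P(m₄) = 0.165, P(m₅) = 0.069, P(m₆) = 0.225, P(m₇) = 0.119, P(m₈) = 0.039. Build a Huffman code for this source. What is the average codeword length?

Repeatedly combine the two least-probable nodes; the expected code length is the sum of the merged weights.
merge 39/1000 + 69/1000 → 27/250
merge 43/500 + 27/250 → 97/500
merge 119/1000 + 139/1000 → 129/500
merge 79/500 + 33/200 → 323/1000
merge 97/500 + 9/40 → 419/1000
merge 129/500 + 323/1000 → 581/1000
merge 419/1000 + 581/1000 → 1
L = 27/250 + 97/500 + 129/500 + 323/1000 + 419/1000 + 581/1000 + 1 = 2883/1000 = 2.883 bits/symbol.

2.883 bits/symbol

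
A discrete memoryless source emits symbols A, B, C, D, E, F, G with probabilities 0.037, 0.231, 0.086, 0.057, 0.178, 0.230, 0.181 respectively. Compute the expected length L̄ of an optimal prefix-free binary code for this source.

2.632 bits/symbol

Repeatedly combine the two least-probable nodes; the expected code length is the sum of the merged weights.
merge 37/1000 + 57/1000 → 47/500
merge 43/500 + 47/500 → 9/50
merge 89/500 + 9/50 → 179/500
merge 181/1000 + 23/100 → 411/1000
merge 231/1000 + 179/500 → 589/1000
merge 411/1000 + 589/1000 → 1
L = 47/500 + 9/50 + 179/500 + 411/1000 + 589/1000 + 1 = 329/125 = 2.632 bits/symbol.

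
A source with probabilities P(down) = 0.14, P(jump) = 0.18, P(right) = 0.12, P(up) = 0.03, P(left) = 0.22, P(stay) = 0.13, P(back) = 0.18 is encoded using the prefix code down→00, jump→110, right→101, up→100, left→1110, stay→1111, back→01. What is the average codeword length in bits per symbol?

3.03 bits/symbol

L̄ = Σ pᵢ·ℓᵢ = 0.14·2 + 0.18·3 + 0.12·3 + 0.03·3 + 0.22·4 + 0.13·4 + 0.18·2 = 3.03 bits/symbol.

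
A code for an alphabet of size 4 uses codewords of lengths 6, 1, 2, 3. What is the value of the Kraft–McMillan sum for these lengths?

With common denominator 2^6 = 64: Σ 2^(−ℓᵢ) = 1/64 + 32/64 + 16/64 + 8/64 = 57/64 = 0.890625.

0.890625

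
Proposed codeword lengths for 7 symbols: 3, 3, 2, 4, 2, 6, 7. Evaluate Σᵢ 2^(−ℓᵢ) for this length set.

With common denominator 2^7 = 128: Σ 2^(−ℓᵢ) = 16/128 + 16/128 + 32/128 + 8/128 + 32/128 + 2/128 + 1/128 = 107/128 = 0.8359375.

0.8359375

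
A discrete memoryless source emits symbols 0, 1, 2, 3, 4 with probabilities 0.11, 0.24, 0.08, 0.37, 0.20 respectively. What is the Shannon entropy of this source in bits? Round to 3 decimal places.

H = −Σ pᵢ log₂ pᵢ.
−0.11·log₂(0.11) = 0.3503
−0.24·log₂(0.24) = 0.4941
−0.08·log₂(0.08) = 0.2915
−0.37·log₂(0.37) = 0.5307
−0.20·log₂(0.20) = 0.4644
Sum ≈ 2.1310 → 2.131 bits.

2.131 bits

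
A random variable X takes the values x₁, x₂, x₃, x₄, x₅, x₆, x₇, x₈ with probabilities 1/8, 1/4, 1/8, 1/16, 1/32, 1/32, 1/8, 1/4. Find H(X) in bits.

Each probability is a power of 1/2, so log₂(1/p) is an integer.
H = Σ p·log₂(1/p) = 1/8·3 + 1/4·2 + 1/8·3 + 1/16·4 + 1/32·5 + 1/32·5 + 1/8·3 + 1/4·2 = 2.6875 bits.

2.6875 bits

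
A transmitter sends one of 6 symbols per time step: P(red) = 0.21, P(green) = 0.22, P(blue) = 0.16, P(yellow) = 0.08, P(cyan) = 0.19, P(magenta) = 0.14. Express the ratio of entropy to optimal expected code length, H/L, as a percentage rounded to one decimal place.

Entropy H = −Σ p log₂ p ≈ 2.5203 bits.
Huffman merges: 2/25+7/50→11/50; 4/25+19/100→7/20; 21/100+11/50→43/100; 11/50+7/20→57/100; 43/100+57/100→1. L = 257/100 ≈ 2.5700.
Efficiency = H/L = 2.5203/2.5700 = 98.1%.

98.1%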